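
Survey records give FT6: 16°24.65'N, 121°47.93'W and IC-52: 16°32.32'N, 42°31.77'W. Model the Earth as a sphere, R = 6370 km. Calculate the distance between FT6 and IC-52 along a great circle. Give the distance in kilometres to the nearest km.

FT6: φ = +16.41083°, λ = -121.79883°
IC-52: φ = +16.53867°, λ = -42.52950°
Δφ = 0.1278°,  Δλ = 79.2693°
a = sin²(Δφ/2) + cos φ₁ cos φ₂ sin²(Δλ/2) = 0.374179
c = 2·arcsin(√a) = 1.316420 rad = 75.4253°
d = R·c = 6370 × 1.316420 = 8385.6 km

8386 km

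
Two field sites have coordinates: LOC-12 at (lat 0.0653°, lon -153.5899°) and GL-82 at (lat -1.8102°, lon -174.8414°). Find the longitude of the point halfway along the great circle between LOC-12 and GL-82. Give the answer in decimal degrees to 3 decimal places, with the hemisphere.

164.213°W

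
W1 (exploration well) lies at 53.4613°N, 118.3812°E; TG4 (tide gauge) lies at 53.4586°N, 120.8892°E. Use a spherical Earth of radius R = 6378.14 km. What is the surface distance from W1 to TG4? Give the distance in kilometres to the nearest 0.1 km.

Δφ = -0.0027°,  Δλ = 2.5080°
a = sin²(Δφ/2) + cos φ₁ cos φ₂ sin²(Δλ/2) = 0.000170
c = 2·arcsin(√a) = 0.026060 rad = 1.4931°
d = R·c = 6378.14 × 0.026060 = 166.2 km

166.2 km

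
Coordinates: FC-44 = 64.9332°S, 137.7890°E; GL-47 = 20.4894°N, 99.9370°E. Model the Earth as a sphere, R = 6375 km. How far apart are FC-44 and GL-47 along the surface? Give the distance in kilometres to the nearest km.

Δφ = 85.4226°,  Δλ = -37.8520°
a = sin²(Δφ/2) + cos φ₁ cos φ₂ sin²(Δλ/2) = 0.501848
c = 2·arcsin(√a) = 1.574493 rad = 90.2118°
d = R·c = 6375 × 1.574493 = 10037.4 km

10037 km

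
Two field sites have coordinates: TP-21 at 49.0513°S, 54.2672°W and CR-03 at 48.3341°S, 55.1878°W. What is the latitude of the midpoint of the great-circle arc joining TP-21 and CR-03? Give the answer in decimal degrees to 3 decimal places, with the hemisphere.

Bx = cos φ₂ cos Δλ = 0.664700,  By = cos φ₂ sin Δλ = -0.010681
φₘ = atan2(sin φ₁ + sin φ₂, √((cos φ₁ + Bx)² + By²)) = -48.69362°
λₘ = λ₁ + atan2(By, cos φ₁ + Bx) = -54.73078°

48.694°S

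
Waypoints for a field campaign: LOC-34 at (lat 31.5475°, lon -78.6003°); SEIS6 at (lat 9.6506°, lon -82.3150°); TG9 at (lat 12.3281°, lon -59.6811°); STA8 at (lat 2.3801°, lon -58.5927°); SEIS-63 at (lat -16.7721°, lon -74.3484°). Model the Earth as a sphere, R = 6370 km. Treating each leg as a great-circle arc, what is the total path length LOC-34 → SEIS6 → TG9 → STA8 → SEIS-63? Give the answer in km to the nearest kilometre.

8807 km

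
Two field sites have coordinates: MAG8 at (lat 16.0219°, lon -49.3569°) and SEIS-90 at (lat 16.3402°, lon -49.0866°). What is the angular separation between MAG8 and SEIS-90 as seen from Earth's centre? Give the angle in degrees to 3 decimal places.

Δφ = 0.3183°,  Δλ = 0.2703°
a = sin²(Δφ/2) + cos φ₁ cos φ₂ sin²(Δλ/2) = 0.000013
c = 2·arcsin(√a) = 0.007169 rad = 0.4107°

0.411°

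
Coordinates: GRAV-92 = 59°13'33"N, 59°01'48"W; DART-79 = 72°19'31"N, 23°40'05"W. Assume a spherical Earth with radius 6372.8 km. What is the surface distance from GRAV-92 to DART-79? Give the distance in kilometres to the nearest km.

2117 km

GRAV-92: φ = +59.22583°, λ = -59.03000°
DART-79: φ = +72.32528°, λ = -23.66806°
Δφ = 13.0994°,  Δλ = 35.3619°
a = sin²(Δφ/2) + cos φ₁ cos φ₂ sin²(Δλ/2) = 0.027341
c = 2·arcsin(√a) = 0.332225 rad = 19.0351°
d = R·c = 6372.8 × 0.332225 = 2117.2 km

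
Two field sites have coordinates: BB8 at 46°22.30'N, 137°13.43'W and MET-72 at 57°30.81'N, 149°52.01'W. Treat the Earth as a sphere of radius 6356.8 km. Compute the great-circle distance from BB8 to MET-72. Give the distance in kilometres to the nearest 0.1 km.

BB8: φ = +46.37167°, λ = -137.22383°
MET-72: φ = +57.51350°, λ = -149.86683°
Δφ = 11.1418°,  Δλ = -12.6430°
a = sin²(Δφ/2) + cos φ₁ cos φ₂ sin²(Δλ/2) = 0.013917
c = 2·arcsin(√a) = 0.236491 rad = 13.5499°
d = R·c = 6356.8 × 0.236491 = 1503.3 km

1503.3 km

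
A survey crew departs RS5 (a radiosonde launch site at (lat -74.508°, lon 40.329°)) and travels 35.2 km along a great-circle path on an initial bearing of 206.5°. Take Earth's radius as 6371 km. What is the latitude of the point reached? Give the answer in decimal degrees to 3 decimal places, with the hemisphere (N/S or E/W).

74.791°S

δ = d/R = 35.2/6371 = 0.005525 rad
φ₂ = arcsin(sin φ₁ cos δ + cos φ₁ sin δ cos θ)
   = arcsin(-0.96367·0.99998 + 0.26710·0.00553·-0.89493) = -74.79066°
λ₂ = λ₁ + atan2(sin θ sin δ cos φ₁, cos δ − sin φ₁ sin φ₂) = 39.79059°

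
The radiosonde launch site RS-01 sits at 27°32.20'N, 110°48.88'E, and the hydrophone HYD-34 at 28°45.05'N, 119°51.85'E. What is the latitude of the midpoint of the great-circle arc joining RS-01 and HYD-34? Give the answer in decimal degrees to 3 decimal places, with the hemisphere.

RS-01: φ = +27.53667°, λ = +110.81467°
HYD-34: φ = +28.75083°, λ = +119.86417°
Bx = cos φ₂ cos Δλ = 0.865807,  By = cos φ₂ sin Δλ = 0.137897
φₘ = atan2(sin φ₁ + sin φ₂, √((cos φ₁ + Bx)² + By²)) = 28.21820°
λₘ = λ₁ + atan2(By, cos φ₁ + Bx) = 115.31372°

28.218°N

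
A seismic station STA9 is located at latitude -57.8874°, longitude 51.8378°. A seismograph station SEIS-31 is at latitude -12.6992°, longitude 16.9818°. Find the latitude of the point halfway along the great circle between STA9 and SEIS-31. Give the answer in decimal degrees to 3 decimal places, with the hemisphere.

36.456°S

Bx = cos φ₂ cos Δλ = 0.800517,  By = cos φ₂ sin Δλ = -0.557535
φₘ = atan2(sin φ₁ + sin φ₂, √((cos φ₁ + Bx)² + By²)) = -36.45590°
λₘ = λ₁ + atan2(By, cos φ₁ + Bx) = 29.12664°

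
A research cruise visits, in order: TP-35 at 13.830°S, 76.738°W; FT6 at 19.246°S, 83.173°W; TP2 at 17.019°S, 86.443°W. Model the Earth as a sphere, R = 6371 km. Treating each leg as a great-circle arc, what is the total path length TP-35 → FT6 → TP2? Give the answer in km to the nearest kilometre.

1338 km

TP-35→FT6: c = 0.143232 rad, d = 912.53 km
FT6→TP2: c = 0.066723 rad, d = 425.09 km
Total = 912.53 + 425.09 = 1337.62 km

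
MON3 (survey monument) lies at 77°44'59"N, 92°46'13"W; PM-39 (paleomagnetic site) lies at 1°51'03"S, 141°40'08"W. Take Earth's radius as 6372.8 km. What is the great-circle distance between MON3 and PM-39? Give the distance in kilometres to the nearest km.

MON3: φ = +77.74972°, λ = -92.77028°
PM-39: φ = -1.85083°, λ = -141.66889°
Δφ = -79.6006°,  Δλ = -48.8986°
a = sin²(Δφ/2) + cos φ₁ cos φ₂ sin²(Δλ/2) = 0.446074
c = 2·arcsin(√a) = 1.462734 rad = 83.8085°
d = R·c = 6372.8 × 1.462734 = 9321.7 km

9322 km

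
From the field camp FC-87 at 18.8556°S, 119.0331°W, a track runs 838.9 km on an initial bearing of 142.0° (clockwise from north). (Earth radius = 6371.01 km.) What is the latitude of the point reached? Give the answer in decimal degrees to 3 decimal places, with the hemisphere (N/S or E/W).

δ = d/R = 838.9/6371.01 = 0.131675 rad
φ₂ = arcsin(sin φ₁ cos δ + cos φ₁ sin δ cos θ)
   = arcsin(-0.32318·0.99134 + 0.94634·0.13129·-0.78801) = -24.72704°
λ₂ = λ₁ + atan2(sin θ sin δ cos φ₁, cos δ − sin φ₁ sin φ₂) = -113.92745°

24.727°S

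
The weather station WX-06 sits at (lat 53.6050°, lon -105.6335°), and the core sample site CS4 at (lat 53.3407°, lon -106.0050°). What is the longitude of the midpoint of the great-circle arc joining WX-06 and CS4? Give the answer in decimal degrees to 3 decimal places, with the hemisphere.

Bx = cos φ₂ cos Δλ = 0.597043,  By = cos φ₂ sin Δλ = -0.003871
φₘ = atan2(sin φ₁ + sin φ₂, √((cos φ₁ + Bx)² + By²)) = 53.47299°
λₘ = λ₁ + atan2(By, cos φ₁ + Bx) = -105.81983°

105.820°W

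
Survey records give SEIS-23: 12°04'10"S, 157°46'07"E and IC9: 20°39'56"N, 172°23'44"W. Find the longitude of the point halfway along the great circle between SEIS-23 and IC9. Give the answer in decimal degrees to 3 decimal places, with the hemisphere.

SEIS-23: φ = -12.06944°, λ = +157.76861°
IC9: φ = +20.66556°, λ = -172.39556°
Bx = cos φ₂ cos Δλ = 0.811639,  By = cos φ₂ sin Δλ = 0.465505
φₘ = atan2(sin φ₁ + sin φ₂, √((cos φ₁ + Bx)² + By²)) = 4.44730°
λₘ = λ₁ + atan2(By, cos φ₁ + Bx) = 172.34959°

172.350°E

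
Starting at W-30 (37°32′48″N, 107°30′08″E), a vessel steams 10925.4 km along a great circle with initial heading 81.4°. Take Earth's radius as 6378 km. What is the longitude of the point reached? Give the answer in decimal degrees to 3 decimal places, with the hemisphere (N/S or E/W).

150.805°W

W-30: φ = +37.54667°, λ = +107.50222°
δ = d/R = 10925.4/6378 = 1.712982 rad
φ₂ = arcsin(sin φ₁ cos δ + cos φ₁ sin δ cos θ)
   = arcsin(0.60941·-0.14171 + 0.79286·0.98991·0.14954) = 1.77682°
λ₂ = λ₁ + atan2(sin θ sin δ cos φ₁, cos δ − sin φ₁ sin φ₂) = -150.80526°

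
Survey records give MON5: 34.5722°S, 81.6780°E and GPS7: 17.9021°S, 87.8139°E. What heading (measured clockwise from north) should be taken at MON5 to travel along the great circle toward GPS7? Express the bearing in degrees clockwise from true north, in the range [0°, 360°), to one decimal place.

Δλ = 6.1359°
y = sin Δλ · cos φ₂ = 0.101712
x = cos φ₁ sin φ₂ − sin φ₁ cos φ₂ cos Δλ = 0.283767
θ = atan2(y, x) = 19.7194° → 19.7194° (mod 360°)

19.7°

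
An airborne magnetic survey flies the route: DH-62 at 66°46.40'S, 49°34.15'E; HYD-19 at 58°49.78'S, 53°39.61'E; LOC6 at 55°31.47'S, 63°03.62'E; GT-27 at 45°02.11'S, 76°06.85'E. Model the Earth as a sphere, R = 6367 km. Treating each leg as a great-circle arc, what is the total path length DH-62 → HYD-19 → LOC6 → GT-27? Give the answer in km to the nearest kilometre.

DH-62: φ = -66.77333°, λ = +49.56917°
HYD-19: φ = -58.82967°, λ = +53.66017°
LOC6: φ = -55.52450°, λ = +63.06033°
GT-27: φ = -45.03517°, λ = +76.11417°
DH-62→HYD-19: c = 0.142357 rad, d = 906.39 km
HYD-19→LOC6: c = 0.105857 rad, d = 673.99 km
LOC6→GT-27: c = 0.233114 rad, d = 1484.24 km
Total = 906.39 + 673.99 + 1484.24 = 3064.62 km

3065 km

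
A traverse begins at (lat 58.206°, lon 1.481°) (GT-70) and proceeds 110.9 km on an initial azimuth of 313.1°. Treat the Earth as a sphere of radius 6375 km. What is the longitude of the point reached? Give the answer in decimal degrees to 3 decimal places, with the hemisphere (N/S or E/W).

0.073°E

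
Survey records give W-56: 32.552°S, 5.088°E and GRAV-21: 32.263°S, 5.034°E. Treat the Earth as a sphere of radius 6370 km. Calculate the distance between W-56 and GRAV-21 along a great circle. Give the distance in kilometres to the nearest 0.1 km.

32.5 km

Δφ = 0.2890°,  Δλ = -0.0540°
a = sin²(Δφ/2) + cos φ₁ cos φ₂ sin²(Δλ/2) = 0.000007
c = 2·arcsin(√a) = 0.005106 rad = 0.2926°
d = R·c = 6370 × 0.005106 = 32.5 km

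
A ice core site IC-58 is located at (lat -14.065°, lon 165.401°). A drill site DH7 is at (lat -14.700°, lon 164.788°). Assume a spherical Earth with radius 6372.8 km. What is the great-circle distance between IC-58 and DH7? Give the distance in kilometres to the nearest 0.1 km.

96.7 km

Δφ = -0.6350°,  Δλ = -0.6130°
a = sin²(Δφ/2) + cos φ₁ cos φ₂ sin²(Δλ/2) = 0.000058
c = 2·arcsin(√a) = 0.015173 rad = 0.8694°
d = R·c = 6372.8 × 0.015173 = 96.7 km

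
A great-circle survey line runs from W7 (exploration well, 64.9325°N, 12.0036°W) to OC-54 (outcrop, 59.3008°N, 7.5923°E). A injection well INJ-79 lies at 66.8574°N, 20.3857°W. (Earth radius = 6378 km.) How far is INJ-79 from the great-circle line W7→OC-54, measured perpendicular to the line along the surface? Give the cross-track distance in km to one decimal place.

δ₁₃ = central angle W7→INJ-79 = 0.068468 rad  (haversine)
θ₁₃ = bearing W7→INJ-79 = 303.131°,  θ₁₂ = bearing W7→OC-54 = 112.622°
dₓₜ = R·arcsin(sin δ₁₃ · sin(θ₁₃ − θ₁₂)) = 6378·arcsin(0.06841·sin(190.509°)) = -79.590 km
|dₓₜ| = 79.590 km

79.6 km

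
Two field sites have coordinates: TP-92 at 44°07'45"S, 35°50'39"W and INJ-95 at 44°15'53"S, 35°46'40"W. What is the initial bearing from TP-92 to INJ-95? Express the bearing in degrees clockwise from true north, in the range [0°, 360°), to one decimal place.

160.7°

TP-92: φ = -44.12917°, λ = -35.84417°
INJ-95: φ = -44.26472°, λ = -35.77778°
Δλ = 0.0664°
y = sin Δλ · cos φ₂ = 0.000830
x = cos φ₁ sin φ₂ − sin φ₁ cos φ₂ cos Δλ = -0.002366
θ = atan2(y, x) = 160.6755° → 160.6755° (mod 360°)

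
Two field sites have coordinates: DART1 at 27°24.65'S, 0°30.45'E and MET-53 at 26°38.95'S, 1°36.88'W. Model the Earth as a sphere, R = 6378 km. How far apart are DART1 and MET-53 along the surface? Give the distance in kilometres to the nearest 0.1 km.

DART1: φ = -27.41083°, λ = +0.50750°
MET-53: φ = -26.64917°, λ = -1.61467°
Δφ = 0.7617°,  Δλ = -2.1222°
a = sin²(Δφ/2) + cos φ₁ cos φ₂ sin²(Δλ/2) = 0.000316
c = 2·arcsin(√a) = 0.035570 rad = 2.0380°
d = R·c = 6378 × 0.035570 = 226.9 km

226.9 km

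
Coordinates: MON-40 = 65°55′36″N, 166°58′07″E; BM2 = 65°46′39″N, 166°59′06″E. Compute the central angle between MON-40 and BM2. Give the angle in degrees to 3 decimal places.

MON-40: φ = +65.92667°, λ = +166.96861°
BM2: φ = +65.77750°, λ = +166.98500°
Δφ = -0.1492°,  Δλ = 0.0164°
a = sin²(Δφ/2) + cos φ₁ cos φ₂ sin²(Δλ/2) = 0.000002
c = 2·arcsin(√a) = 0.002606 rad = 0.1493°

0.149°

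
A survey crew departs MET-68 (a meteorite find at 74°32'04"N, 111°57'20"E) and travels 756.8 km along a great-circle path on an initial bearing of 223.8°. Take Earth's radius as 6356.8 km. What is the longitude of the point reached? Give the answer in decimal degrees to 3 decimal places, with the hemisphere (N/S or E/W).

98.642°E

MET-68: φ = +74.53444°, λ = +111.95556°
δ = d/R = 756.8/6356.8 = 0.119054 rad
φ₂ = arcsin(sin φ₁ cos δ + cos φ₁ sin δ cos θ)
   = arcsin(0.96379·0.99292 + 0.26666·0.11877·-0.72176) = 69.08472°
λ₂ = λ₁ + atan2(sin θ sin δ cos φ₁, cos δ − sin φ₁ sin φ₂) = 98.64190°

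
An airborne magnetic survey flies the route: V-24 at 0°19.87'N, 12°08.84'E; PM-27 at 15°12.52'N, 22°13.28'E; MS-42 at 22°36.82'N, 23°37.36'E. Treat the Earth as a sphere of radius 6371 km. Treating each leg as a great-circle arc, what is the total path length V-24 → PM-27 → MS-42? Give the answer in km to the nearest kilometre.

V-24: φ = +0.33117°, λ = +12.14733°
PM-27: φ = +15.20867°, λ = +22.22133°
MS-42: φ = +22.61367°, λ = +23.62267°
V-24→PM-27: c = 0.312396 rad, d = 1990.28 km
PM-27→MS-42: c = 0.131293 rad, d = 836.47 km
Total = 1990.28 + 836.47 = 2826.74 km

2827 km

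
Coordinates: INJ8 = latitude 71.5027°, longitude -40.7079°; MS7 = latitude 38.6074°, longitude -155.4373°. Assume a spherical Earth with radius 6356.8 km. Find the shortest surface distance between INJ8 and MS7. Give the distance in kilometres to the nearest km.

Δφ = -32.8953°,  Δλ = -114.7294°
a = sin²(Δφ/2) + cos φ₁ cos φ₂ sin²(Δλ/2) = 0.255984
c = 2·arcsin(√a) = 1.060963 rad = 60.7887°
d = R·c = 6356.8 × 1.060963 = 6744.3 km

6744 km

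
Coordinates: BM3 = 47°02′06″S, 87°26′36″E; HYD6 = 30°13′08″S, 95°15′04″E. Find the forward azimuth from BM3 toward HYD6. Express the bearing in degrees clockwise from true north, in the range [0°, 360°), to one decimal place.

22.5°

BM3: φ = -47.03500°, λ = +87.44333°
HYD6: φ = -30.21889°, λ = +95.25111°
Δλ = 7.8078°
y = sin Δλ · cos φ₂ = 0.117389
x = cos φ₁ sin φ₂ − sin φ₁ cos φ₂ cos Δλ = 0.283439
θ = atan2(y, x) = 22.4974° → 22.4974° (mod 360°)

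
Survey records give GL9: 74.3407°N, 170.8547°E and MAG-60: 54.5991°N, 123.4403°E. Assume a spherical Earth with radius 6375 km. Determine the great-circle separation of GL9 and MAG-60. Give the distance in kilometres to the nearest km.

Δφ = -19.7416°,  Δλ = -47.4144°
a = sin²(Δφ/2) + cos φ₁ cos φ₂ sin²(Δλ/2) = 0.054664
c = 2·arcsin(√a) = 0.471974 rad = 27.0421°
d = R·c = 6375 × 0.471974 = 3008.8 km

3009 km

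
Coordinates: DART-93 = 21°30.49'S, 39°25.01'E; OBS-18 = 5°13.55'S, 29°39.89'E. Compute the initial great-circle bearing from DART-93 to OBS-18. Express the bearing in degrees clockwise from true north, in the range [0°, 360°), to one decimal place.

DART-93: φ = -21.50817°, λ = +39.41683°
OBS-18: φ = -5.22583°, λ = +29.66483°
Δλ = -9.7520°
y = sin Δλ · cos φ₂ = -0.168680
x = cos φ₁ sin φ₂ − sin φ₁ cos φ₂ cos Δλ = 0.275095
θ = atan2(y, x) = -31.5154° → 328.4846° (mod 360°)

328.5°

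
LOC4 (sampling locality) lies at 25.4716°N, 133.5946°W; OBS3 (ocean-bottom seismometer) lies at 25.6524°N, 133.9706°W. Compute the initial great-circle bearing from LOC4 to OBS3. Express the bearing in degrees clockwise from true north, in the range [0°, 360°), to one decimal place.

Δλ = -0.3760°
y = sin Δλ · cos φ₂ = -0.005916
x = cos φ₁ sin φ₂ − sin φ₁ cos φ₂ cos Δλ = 0.003164
θ = atan2(y, x) = -61.8603° → 298.1397° (mod 360°)

298.1°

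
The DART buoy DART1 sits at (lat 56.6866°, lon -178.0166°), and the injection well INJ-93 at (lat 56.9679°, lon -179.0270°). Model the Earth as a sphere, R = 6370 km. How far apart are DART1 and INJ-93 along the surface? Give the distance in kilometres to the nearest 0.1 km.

Δφ = 0.2813°,  Δλ = -1.0104°
a = sin²(Δφ/2) + cos φ₁ cos φ₂ sin²(Δλ/2) = 0.000029
c = 2·arcsin(√a) = 0.010826 rad = 0.6203°
d = R·c = 6370 × 0.010826 = 69.0 km

69.0 km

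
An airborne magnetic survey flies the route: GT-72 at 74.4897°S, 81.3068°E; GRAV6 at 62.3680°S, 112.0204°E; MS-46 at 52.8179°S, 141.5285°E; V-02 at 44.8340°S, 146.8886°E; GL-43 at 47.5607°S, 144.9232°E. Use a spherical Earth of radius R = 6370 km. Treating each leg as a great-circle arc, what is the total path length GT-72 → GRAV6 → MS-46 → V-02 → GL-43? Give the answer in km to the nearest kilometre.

5137 km

GT-72→GRAV6: c = 0.282695 rad, d = 1800.77 km
GRAV6→MS-46: c = 0.318254 rad, d = 2027.28 km
MS-46→V-02: c = 0.152245 rad, d = 969.80 km
V-02→GL-43: c = 0.053180 rad, d = 338.75 km
Total = 1800.77 + 2027.28 + 969.80 + 338.75 = 5136.60 km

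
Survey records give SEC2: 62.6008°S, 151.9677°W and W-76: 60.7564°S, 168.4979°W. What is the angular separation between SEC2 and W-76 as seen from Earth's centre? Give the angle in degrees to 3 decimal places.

8.032°

Δφ = 1.8444°,  Δλ = -16.5302°
a = sin²(Δφ/2) + cos φ₁ cos φ₂ sin²(Δλ/2) = 0.004905
c = 2·arcsin(√a) = 0.140183 rad = 8.0319°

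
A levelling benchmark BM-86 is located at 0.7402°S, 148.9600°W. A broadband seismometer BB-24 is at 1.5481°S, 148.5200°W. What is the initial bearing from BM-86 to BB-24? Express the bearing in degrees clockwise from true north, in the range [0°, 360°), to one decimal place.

151.4°

Δλ = 0.4400°
y = sin Δλ · cos φ₂ = 0.007677
x = cos φ₁ sin φ₂ − sin φ₁ cos φ₂ cos Δλ = -0.014100
θ = atan2(y, x) = 151.4352° → 151.4352° (mod 360°)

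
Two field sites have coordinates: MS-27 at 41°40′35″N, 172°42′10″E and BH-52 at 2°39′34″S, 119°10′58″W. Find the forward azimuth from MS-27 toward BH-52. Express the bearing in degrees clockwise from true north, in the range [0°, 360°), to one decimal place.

106.9°

MS-27: φ = +41.67639°, λ = +172.70278°
BH-52: φ = -2.65944°, λ = -119.18278°
Δλ = 68.1144°
y = sin Δλ · cos φ₂ = 0.926931
x = cos φ₁ sin φ₂ − sin φ₁ cos φ₂ cos Δλ = -0.282242
θ = atan2(y, x) = 106.9350° → 106.9350° (mod 360°)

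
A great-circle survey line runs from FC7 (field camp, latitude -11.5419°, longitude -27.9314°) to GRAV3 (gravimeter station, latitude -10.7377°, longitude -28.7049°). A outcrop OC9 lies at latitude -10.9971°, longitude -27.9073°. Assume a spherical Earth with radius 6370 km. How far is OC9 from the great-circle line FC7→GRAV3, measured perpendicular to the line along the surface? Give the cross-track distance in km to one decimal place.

δ₁₃ = central angle FC7→OC9 = 0.009517 rad  (haversine)
θ₁₃ = bearing FC7→OC9 = 2.486°,  θ₁₂ = bearing FC7→GRAV3 = 316.584°
dₓₜ = R·arcsin(sin δ₁₃ · sin(θ₁₃ − θ₁₂)) = 6370·arcsin(0.00952·sin(-314.097°)) = 43.539 km
|dₓₜ| = 43.539 km

43.5 km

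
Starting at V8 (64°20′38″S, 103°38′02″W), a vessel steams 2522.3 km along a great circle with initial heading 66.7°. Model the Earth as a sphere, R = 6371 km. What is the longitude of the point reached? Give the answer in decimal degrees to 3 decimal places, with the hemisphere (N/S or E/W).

70.225°W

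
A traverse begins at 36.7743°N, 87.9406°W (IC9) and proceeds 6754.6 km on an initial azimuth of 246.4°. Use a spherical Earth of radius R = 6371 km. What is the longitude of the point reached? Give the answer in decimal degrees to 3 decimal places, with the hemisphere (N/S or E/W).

141.028°W

δ = d/R = 6754.6/6371 = 1.060210 rad
φ₂ = arcsin(sin φ₁ cos δ + cos φ₁ sin δ cos θ)
   = arcsin(0.59866·0.48869 + 0.80100·0.87246·-0.40035) = 0.73231°
λ₂ = λ₁ + atan2(sin θ sin δ cos φ₁, cos δ − sin φ₁ sin φ₂) = -141.02809°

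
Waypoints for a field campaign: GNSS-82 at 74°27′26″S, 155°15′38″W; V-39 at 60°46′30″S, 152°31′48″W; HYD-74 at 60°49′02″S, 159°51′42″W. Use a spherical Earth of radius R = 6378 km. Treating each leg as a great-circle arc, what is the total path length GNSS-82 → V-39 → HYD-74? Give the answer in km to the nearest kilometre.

1925 km

GNSS-82: φ = -74.45722°, λ = -155.26056°
V-39: φ = -60.77500°, λ = -152.53000°
HYD-74: φ = -60.81722°, λ = -159.86167°
GNSS-82→V-39: c = 0.239427 rad, d = 1527.07 km
V-39→HYD-74: c = 0.062407 rad, d = 398.03 km
Total = 1527.07 + 398.03 = 1925.10 km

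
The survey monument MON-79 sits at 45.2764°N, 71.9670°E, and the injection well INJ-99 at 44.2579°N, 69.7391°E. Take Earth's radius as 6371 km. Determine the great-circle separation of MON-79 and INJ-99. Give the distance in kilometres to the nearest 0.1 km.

Δφ = -1.0185°,  Δλ = -2.2279°
a = sin²(Δφ/2) + cos φ₁ cos φ₂ sin²(Δλ/2) = 0.000269
c = 2·arcsin(√a) = 0.032833 rad = 1.8812°
d = R·c = 6371 × 0.032833 = 209.2 km

209.2 km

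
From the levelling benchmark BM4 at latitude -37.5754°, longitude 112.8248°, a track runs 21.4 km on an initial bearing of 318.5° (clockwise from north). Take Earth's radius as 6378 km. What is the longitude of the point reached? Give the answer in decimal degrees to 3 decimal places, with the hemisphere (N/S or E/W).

δ = d/R = 21.4/6378 = 0.003355 rad
φ₂ = arcsin(sin φ₁ cos δ + cos φ₁ sin δ cos θ)
   = arcsin(-0.60980·0.99999 + 0.79255·0.00336·0.74896) = -37.43131°
λ₂ = λ₁ + atan2(sin θ sin δ cos φ₁, cos δ − sin φ₁ sin φ₂) = 112.66438°

112.664°E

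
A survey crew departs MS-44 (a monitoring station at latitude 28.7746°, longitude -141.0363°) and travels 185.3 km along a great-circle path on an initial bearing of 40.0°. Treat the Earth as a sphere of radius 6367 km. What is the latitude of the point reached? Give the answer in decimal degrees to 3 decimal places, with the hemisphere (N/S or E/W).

δ = d/R = 185.3/6367 = 0.029103 rad
φ₂ = arcsin(sin φ₁ cos δ + cos φ₁ sin δ cos θ)
   = arcsin(0.48137·0.99958 + 0.87652·0.02910·0.76604) = 30.04632°
λ₂ = λ₁ + atan2(sin θ sin δ cos φ₁, cos δ − sin φ₁ sin φ₂) = -139.79814°

30.046°N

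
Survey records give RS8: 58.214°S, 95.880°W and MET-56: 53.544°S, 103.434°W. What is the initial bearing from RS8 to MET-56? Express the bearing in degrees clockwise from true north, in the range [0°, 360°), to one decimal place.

Δλ = -7.5540°
y = sin Δλ · cos φ₂ = -0.078115
x = cos φ₁ sin φ₂ − sin φ₁ cos φ₂ cos Δλ = 0.077033
θ = atan2(y, x) = -45.3993° → 314.6007° (mod 360°)

314.6°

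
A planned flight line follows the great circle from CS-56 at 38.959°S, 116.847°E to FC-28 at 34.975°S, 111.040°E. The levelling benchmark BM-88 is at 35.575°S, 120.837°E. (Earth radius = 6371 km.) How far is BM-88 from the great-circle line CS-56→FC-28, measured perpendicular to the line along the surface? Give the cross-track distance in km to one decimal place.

513.5 km

δ₁₃ = central angle CS-56→BM-88 = 0.080974 rad  (haversine)
θ₁₃ = bearing CS-56→BM-88 = 44.402°,  θ₁₂ = bearing CS-56→FC-28 = 308.874°
dₓₜ = R·arcsin(sin δ₁₃ · sin(θ₁₃ − θ₁₂)) = 6371·arcsin(0.08089·sin(-264.471°)) = 513.480 km
|dₓₜ| = 513.480 km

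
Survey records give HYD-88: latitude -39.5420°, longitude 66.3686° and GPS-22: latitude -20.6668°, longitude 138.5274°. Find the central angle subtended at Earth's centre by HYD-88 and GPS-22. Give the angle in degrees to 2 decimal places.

63.53°

Δφ = 18.8752°,  Δλ = 72.1588°
a = sin²(Δφ/2) + cos φ₁ cos φ₂ sin²(Δλ/2) = 0.277122
c = 2·arcsin(√a) = 1.108778 rad = 63.5283°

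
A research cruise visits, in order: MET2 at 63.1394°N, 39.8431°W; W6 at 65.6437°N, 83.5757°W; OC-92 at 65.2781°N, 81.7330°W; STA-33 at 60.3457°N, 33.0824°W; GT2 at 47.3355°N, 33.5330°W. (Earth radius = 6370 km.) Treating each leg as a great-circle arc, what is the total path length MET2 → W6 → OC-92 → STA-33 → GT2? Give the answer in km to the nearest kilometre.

6082 km

MET2→W6: c = 0.325939 rad, d = 2076.23 km
W6→OC-92: c = 0.014802 rad, d = 94.29 km
OC-92→STA-33: c = 0.386911 rad, d = 2464.62 km
STA-33→GT2: c = 0.227117 rad, d = 1446.73 km
Total = 2076.23 + 94.29 + 2464.62 + 1446.73 = 6081.88 km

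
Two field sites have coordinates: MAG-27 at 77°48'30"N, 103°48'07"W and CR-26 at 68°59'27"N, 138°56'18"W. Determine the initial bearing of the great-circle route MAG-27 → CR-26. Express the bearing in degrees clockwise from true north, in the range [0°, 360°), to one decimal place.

246.6°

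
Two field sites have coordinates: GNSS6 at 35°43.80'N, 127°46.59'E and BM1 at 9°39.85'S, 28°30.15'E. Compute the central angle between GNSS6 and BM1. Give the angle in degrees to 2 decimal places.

103.12°

GNSS6: φ = +35.73000°, λ = +127.77650°
BM1: φ = -9.66417°, λ = +28.50250°
Δφ = -45.3942°,  Δλ = -99.2740°
a = sin²(Δφ/2) + cos φ₁ cos φ₂ sin²(Δλ/2) = 0.613499
c = 2·arcsin(√a) = 1.799791 rad = 103.1204°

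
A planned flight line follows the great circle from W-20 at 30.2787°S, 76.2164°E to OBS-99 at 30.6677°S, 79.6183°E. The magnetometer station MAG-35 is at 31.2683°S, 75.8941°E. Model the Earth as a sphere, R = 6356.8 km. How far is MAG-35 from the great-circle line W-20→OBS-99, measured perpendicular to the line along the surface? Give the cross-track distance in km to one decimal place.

δ₁₃ = central angle W-20→MAG-35 = 0.017935 rad  (haversine)
θ₁₃ = bearing W-20→MAG-35 = 195.551°,  θ₁₂ = bearing W-20→OBS-99 = 98.418°
dₓₜ = R·arcsin(sin δ₁₃ · sin(θ₁₃ − θ₁₂)) = 6356.8·arcsin(0.01793·sin(97.133°)) = 113.128 km
|dₓₜ| = 113.128 km

113.1 km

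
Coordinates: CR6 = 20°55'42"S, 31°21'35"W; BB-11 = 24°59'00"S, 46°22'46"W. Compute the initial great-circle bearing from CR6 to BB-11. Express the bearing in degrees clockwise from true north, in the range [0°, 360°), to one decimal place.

CR6: φ = -20.92833°, λ = -31.35972°
BB-11: φ = -24.98333°, λ = -46.37944°
Δλ = -15.0197°
y = sin Δλ · cos φ₂ = -0.234903
x = cos φ₁ sin φ₂ − sin φ₁ cos φ₂ cos Δλ = -0.081775
θ = atan2(y, x) = -109.1942° → 250.8058° (mod 360°)

250.8°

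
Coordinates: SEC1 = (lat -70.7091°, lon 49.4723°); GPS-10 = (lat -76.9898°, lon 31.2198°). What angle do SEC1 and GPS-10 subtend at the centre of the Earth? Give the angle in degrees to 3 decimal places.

8.005°

Δφ = -6.2807°,  Δλ = -18.2525°
a = sin²(Δφ/2) + cos φ₁ cos φ₂ sin²(Δλ/2) = 0.004872
c = 2·arcsin(√a) = 0.139714 rad = 8.0050°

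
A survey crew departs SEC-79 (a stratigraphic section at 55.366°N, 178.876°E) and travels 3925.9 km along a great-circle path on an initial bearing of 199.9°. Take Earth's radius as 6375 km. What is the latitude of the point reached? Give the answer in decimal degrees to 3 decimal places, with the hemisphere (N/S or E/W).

δ = d/R = 3925.9/6375 = 0.615827 rad
φ₂ = arcsin(sin φ₁ cos δ + cos φ₁ sin δ cos θ)
   = arcsin(0.82280·0.81630 + 0.56833·0.57763·-0.94029) = 21.28223°
λ₂ = λ₁ + atan2(sin θ sin δ cos φ₁, cos δ − sin φ₁ sin φ₂) = 166.69477°

21.282°N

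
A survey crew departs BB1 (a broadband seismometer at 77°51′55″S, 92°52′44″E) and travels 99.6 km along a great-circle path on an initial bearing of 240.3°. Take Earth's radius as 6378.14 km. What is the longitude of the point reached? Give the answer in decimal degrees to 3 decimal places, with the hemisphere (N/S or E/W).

BB1: φ = -77.86528°, λ = +92.87889°
δ = d/R = 99.6/6378.14 = 0.015616 rad
φ₂ = arcsin(sin φ₁ cos δ + cos φ₁ sin δ cos θ)
   = arcsin(-0.97766·0.99988 + 0.21021·0.01562·-0.49546) = -78.28316°
λ₂ = λ₁ + atan2(sin θ sin δ cos φ₁, cos δ − sin φ₁ sin φ₂) = 89.04912°

89.049°E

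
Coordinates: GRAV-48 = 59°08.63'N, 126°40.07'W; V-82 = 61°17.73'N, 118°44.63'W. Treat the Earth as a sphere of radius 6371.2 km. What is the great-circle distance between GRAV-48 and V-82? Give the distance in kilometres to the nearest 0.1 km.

498.3 km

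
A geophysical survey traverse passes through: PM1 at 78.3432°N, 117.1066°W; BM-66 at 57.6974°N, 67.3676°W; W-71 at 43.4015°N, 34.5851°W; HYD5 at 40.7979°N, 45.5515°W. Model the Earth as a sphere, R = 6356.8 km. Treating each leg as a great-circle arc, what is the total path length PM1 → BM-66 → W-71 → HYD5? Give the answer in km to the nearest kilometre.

PM1→BM-66: c = 0.456537 rad, d = 2902.11 km
BM-66→W-71: c = 0.434228 rad, d = 2760.30 km
W-71→HYD5: c = 0.148975 rad, d = 947.00 km
Total = 2902.11 + 2760.30 + 947.00 = 6609.41 km

6609 km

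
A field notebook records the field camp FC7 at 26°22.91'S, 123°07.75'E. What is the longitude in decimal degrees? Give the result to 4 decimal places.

123.1292°E

123° + 7.75′/60 = 123 + 0.12917 = 123.1292°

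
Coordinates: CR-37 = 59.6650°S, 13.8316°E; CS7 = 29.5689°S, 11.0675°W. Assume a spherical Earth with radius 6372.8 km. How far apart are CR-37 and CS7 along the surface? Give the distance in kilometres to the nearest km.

Δφ = 30.0961°,  Δλ = -24.8991°
a = sin²(Δφ/2) + cos φ₁ cos φ₂ sin²(Δλ/2) = 0.087823
c = 2·arcsin(√a) = 0.601735 rad = 34.4769°
d = R·c = 6372.8 × 0.601735 = 3834.7 km

3835 km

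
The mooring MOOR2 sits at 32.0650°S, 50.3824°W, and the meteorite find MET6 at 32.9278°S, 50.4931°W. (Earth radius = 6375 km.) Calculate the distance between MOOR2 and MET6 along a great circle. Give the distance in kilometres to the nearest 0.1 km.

96.6 km

Δφ = -0.8628°,  Δλ = -0.1107°
a = sin²(Δφ/2) + cos φ₁ cos φ₂ sin²(Δλ/2) = 0.000057
c = 2·arcsin(√a) = 0.015147 rad = 0.8678°
d = R·c = 6375 × 0.015147 = 96.6 km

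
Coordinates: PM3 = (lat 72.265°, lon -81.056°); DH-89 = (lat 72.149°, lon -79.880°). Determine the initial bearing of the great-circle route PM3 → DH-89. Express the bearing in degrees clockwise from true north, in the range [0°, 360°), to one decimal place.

107.3°

Δλ = 1.1760°
y = sin Δλ · cos φ₂ = 0.006291
x = cos φ₁ sin φ₂ − sin φ₁ cos φ₂ cos Δλ = -0.001963
θ = atan2(y, x) = 107.3294° → 107.3294° (mod 360°)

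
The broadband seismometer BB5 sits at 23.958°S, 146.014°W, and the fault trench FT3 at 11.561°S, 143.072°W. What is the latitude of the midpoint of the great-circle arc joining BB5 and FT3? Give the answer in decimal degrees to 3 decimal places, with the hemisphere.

Bx = cos φ₂ cos Δλ = 0.978421,  By = cos φ₂ sin Δλ = 0.050284
φₘ = atan2(sin φ₁ + sin φ₂, √((cos φ₁ + Bx)² + By²)) = -17.76498°
λₘ = λ₁ + atan2(By, cos φ₁ + Bx) = -144.49182°

17.765°S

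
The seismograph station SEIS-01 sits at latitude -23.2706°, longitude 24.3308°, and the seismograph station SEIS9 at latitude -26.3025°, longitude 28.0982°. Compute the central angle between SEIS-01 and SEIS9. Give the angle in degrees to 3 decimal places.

4.570°

Δφ = -3.0319°,  Δλ = 3.7674°
a = sin²(Δφ/2) + cos φ₁ cos φ₂ sin²(Δλ/2) = 0.001590
c = 2·arcsin(√a) = 0.079763 rad = 4.5701°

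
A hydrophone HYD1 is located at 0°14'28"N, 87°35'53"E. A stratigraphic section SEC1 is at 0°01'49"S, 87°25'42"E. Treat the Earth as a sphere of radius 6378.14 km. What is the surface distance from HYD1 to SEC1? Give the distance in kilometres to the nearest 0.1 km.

35.6 km

HYD1: φ = +0.24111°, λ = +87.59806°
SEC1: φ = -0.03028°, λ = +87.42833°
Δφ = -0.2714°,  Δλ = -0.1697°
a = sin²(Δφ/2) + cos φ₁ cos φ₂ sin²(Δλ/2) = 0.000008
c = 2·arcsin(√a) = 0.005587 rad = 0.3201°
d = R·c = 6378.14 × 0.005587 = 35.6 km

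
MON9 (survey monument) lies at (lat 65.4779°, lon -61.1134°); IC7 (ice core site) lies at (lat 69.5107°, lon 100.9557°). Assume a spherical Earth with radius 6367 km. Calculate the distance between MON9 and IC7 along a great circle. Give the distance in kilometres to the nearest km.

4938 km

Δφ = 4.0328°,  Δλ = 162.0691°
a = sin²(Δφ/2) + cos φ₁ cos φ₂ sin²(Δλ/2) = 0.142989
c = 2·arcsin(√a) = 0.775569 rad = 44.4369°
d = R·c = 6367 × 0.775569 = 4938.1 km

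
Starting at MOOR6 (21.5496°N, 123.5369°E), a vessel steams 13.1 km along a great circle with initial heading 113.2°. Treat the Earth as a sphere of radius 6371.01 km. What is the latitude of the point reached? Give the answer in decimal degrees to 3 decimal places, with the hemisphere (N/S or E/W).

21.503°N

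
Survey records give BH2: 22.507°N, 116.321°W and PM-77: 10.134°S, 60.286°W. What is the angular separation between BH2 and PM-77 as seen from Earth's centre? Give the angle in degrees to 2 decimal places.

Δφ = -32.6410°,  Δλ = 56.0350°
a = sin²(Δφ/2) + cos φ₁ cos φ₂ sin²(Δλ/2) = 0.279636
c = 2·arcsin(√a) = 1.114388 rad = 63.8497°

63.85°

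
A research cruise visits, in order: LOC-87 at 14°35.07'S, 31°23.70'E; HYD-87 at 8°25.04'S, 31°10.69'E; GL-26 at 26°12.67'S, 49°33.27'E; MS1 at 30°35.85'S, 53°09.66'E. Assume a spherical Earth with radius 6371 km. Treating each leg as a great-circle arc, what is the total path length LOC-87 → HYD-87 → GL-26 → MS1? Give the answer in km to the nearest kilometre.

4059 km

LOC-87: φ = -14.58450°, λ = +31.39500°
HYD-87: φ = -8.41733°, λ = +31.17817°
GL-26: φ = -26.21117°, λ = +49.55450°
MS1: φ = -30.59750°, λ = +53.16100°
LOC-87→HYD-87: c = 0.107701 rad, d = 686.16 km
HYD-87→GL-26: c = 0.434917 rad, d = 2770.86 km
GL-26→MS1: c = 0.094463 rad, d = 601.83 km
Total = 686.16 + 2770.86 + 601.83 = 4058.85 km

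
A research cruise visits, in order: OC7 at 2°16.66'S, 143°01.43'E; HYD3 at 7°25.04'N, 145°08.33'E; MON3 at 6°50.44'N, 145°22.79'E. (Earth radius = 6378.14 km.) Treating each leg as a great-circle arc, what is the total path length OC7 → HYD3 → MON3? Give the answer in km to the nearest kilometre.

OC7: φ = -2.27767°, λ = +143.02383°
HYD3: φ = +7.41733°, λ = +145.13883°
MON3: φ = +6.84067°, λ = +145.37983°
OC7→HYD3: c = 0.173172 rad, d = 1104.52 km
HYD3→MON3: c = 0.010896 rad, d = 69.49 km
Total = 1104.52 + 69.49 = 1174.01 km

1174 km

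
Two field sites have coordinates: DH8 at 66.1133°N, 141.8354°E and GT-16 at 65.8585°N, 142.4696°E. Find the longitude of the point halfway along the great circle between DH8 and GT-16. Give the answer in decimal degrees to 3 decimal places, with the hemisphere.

142.154°E

Bx = cos φ₂ cos Δλ = 0.408966,  By = cos φ₂ sin Δλ = 0.004527
φₘ = atan2(sin φ₁ + sin φ₂, √((cos φ₁ + Bx)² + By²)) = 65.98623°
λₘ = λ₁ + atan2(By, cos φ₁ + Bx) = 142.15408°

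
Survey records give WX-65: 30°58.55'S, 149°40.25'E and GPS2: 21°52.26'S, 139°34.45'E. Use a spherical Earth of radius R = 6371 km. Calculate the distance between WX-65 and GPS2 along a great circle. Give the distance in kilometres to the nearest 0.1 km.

1425.3 km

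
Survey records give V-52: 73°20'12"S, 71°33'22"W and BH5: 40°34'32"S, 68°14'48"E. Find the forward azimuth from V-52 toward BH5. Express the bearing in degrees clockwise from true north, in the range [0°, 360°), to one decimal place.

V-52: φ = -73.33667°, λ = -71.55611°
BH5: φ = -40.57556°, λ = +68.24667°
Δλ = 139.8028°
y = sin Δλ · cos φ₂ = 0.490229
x = cos φ₁ sin φ₂ − sin φ₁ cos φ₂ cos Δλ = -0.742316
θ = atan2(y, x) = 146.5591° → 146.5591° (mod 360°)

146.6°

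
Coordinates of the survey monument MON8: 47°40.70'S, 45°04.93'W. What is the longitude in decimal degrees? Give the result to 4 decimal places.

45.0822°W

45° + 4.93′/60 = 45 + 0.08217 = 45.0822°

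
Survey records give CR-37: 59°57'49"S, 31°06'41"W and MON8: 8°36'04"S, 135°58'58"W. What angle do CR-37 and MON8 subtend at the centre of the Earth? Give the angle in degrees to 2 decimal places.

CR-37: φ = -59.96361°, λ = -31.11139°
MON8: φ = -8.60111°, λ = -135.98278°
Δφ = 51.3625°,  Δλ = -104.8714°
a = sin²(Δφ/2) + cos φ₁ cos φ₂ sin²(Δλ/2) = 0.498775
c = 2·arcsin(√a) = 1.568347 rad = 89.8597°

89.86°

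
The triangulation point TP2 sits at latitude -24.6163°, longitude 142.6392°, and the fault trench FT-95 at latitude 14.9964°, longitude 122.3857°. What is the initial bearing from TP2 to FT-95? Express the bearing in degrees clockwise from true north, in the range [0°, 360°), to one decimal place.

Δλ = -20.2535°
y = sin Δλ · cos φ₂ = -0.334384
x = cos φ₁ sin φ₂ − sin φ₁ cos φ₂ cos Δλ = 0.612717
θ = atan2(y, x) = -28.6231° → 331.3769° (mod 360°)

331.4°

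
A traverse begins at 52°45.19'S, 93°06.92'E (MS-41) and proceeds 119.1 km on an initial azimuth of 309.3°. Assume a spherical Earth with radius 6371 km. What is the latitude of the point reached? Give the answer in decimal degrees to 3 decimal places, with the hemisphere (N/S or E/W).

MS-41: φ = -52.75317°, λ = +93.11533°
δ = d/R = 119.1/6371 = 0.018694 rad
φ₂ = arcsin(sin φ₁ cos δ + cos φ₁ sin δ cos θ)
   = arcsin(-0.79604·0.99983 + 0.60525·0.01869·0.63338) = -52.06702°
λ₂ = λ₁ + atan2(sin θ sin δ cos φ₁, cos δ − sin φ₁ sin φ₂) = 91.76699°

52.067°S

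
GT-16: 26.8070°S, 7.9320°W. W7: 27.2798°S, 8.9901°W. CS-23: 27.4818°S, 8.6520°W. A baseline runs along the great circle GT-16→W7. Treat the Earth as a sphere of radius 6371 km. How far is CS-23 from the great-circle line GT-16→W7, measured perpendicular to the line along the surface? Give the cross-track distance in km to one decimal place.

35.0 km

δ₁₃ = central angle GT-16→CS-23 = 0.016240 rad  (haversine)
θ₁₃ = bearing GT-16→CS-23 = 223.351°,  θ₁₂ = bearing GT-16→W7 = 243.118°
dₓₜ = R·arcsin(sin δ₁₃ · sin(θ₁₃ − θ₁₂)) = 6371·arcsin(0.01624·sin(-19.766°)) = -34.990 km
|dₓₜ| = 34.990 km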